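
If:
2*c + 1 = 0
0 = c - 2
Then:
No Solution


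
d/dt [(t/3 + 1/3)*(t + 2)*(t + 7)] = t^2 + 20*t/3 + 23/3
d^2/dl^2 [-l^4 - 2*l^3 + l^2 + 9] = -12*l^2 - 12*l + 2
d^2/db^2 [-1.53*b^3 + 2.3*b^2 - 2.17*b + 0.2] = 4.6 - 9.18*b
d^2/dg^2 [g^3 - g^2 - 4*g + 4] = 6*g - 2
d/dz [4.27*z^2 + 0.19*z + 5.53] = 8.54*z + 0.19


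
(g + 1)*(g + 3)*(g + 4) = g^3 + 8*g^2 + 19*g + 12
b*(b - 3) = b^2 - 3*b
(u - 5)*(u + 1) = u^2 - 4*u - 5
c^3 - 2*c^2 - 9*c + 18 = (c - 3)*(c - 2)*(c + 3)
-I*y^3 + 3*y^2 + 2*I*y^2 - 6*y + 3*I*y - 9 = (y - 3)*(y + 3*I)*(-I*y - I)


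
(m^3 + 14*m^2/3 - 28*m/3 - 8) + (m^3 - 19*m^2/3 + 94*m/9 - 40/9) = 2*m^3 - 5*m^2/3 + 10*m/9 - 112/9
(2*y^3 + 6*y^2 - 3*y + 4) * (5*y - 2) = 10*y^4 + 26*y^3 - 27*y^2 + 26*y - 8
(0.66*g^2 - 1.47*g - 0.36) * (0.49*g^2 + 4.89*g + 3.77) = 0.3234*g^4 + 2.5071*g^3 - 4.8765*g^2 - 7.3023*g - 1.3572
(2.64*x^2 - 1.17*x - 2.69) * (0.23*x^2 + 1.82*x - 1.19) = 0.6072*x^4 + 4.5357*x^3 - 5.8897*x^2 - 3.5035*x + 3.2011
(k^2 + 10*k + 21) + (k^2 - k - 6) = 2*k^2 + 9*k + 15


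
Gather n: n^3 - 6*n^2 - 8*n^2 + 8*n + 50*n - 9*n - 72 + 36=n^3 - 14*n^2 + 49*n - 36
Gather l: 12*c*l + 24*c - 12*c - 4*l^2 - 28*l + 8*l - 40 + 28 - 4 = 12*c - 4*l^2 + l*(12*c - 20) - 16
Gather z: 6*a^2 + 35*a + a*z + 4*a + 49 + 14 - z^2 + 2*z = 6*a^2 + 39*a - z^2 + z*(a + 2) + 63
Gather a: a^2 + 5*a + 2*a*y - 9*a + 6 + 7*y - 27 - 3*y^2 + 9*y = a^2 + a*(2*y - 4) - 3*y^2 + 16*y - 21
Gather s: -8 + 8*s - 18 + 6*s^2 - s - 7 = 6*s^2 + 7*s - 33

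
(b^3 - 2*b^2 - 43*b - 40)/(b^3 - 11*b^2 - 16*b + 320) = (b + 1)/(b - 8)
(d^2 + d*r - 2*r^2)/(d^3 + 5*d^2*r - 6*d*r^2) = (d + 2*r)/(d*(d + 6*r))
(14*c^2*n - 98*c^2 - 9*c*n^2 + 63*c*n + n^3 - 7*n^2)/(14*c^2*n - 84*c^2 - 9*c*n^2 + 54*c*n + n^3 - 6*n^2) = (n - 7)/(n - 6)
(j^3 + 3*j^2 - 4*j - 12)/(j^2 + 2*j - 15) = (j^3 + 3*j^2 - 4*j - 12)/(j^2 + 2*j - 15)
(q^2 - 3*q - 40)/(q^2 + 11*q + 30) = (q - 8)/(q + 6)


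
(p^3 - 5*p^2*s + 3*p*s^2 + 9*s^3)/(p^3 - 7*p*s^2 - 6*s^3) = (p - 3*s)/(p + 2*s)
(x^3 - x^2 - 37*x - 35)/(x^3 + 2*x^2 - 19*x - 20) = (x - 7)/(x - 4)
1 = 1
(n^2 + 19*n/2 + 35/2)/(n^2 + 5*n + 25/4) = 2*(n + 7)/(2*n + 5)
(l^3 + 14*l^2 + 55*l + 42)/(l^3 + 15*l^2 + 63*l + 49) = (l + 6)/(l + 7)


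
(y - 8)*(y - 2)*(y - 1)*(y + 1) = y^4 - 10*y^3 + 15*y^2 + 10*y - 16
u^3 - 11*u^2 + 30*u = u*(u - 6)*(u - 5)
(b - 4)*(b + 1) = b^2 - 3*b - 4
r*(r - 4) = r^2 - 4*r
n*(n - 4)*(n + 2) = n^3 - 2*n^2 - 8*n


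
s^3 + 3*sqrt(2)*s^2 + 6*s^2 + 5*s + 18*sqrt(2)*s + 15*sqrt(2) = (s + 1)*(s + 5)*(s + 3*sqrt(2))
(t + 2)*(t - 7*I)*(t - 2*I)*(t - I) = t^4 + 2*t^3 - 10*I*t^3 - 23*t^2 - 20*I*t^2 - 46*t + 14*I*t + 28*I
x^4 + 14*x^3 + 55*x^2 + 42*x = x*(x + 1)*(x + 6)*(x + 7)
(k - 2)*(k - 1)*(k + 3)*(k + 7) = k^4 + 7*k^3 - 7*k^2 - 43*k + 42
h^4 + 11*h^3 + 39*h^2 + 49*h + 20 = (h + 1)^2*(h + 4)*(h + 5)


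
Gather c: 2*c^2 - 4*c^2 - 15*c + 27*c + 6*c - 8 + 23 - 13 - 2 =-2*c^2 + 18*c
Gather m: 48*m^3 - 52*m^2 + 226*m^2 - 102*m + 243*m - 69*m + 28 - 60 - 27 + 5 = 48*m^3 + 174*m^2 + 72*m - 54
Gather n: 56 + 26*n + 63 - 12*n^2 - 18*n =-12*n^2 + 8*n + 119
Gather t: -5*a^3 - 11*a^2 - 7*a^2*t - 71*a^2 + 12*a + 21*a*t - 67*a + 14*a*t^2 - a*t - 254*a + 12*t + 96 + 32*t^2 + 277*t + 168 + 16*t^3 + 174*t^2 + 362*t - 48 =-5*a^3 - 82*a^2 - 309*a + 16*t^3 + t^2*(14*a + 206) + t*(-7*a^2 + 20*a + 651) + 216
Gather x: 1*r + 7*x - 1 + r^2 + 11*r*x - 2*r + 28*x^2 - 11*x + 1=r^2 - r + 28*x^2 + x*(11*r - 4)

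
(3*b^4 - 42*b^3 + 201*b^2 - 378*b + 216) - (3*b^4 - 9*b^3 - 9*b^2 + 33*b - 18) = -33*b^3 + 210*b^2 - 411*b + 234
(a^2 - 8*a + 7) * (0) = 0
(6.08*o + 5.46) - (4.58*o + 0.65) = 1.5*o + 4.81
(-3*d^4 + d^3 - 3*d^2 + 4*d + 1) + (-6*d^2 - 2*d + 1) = -3*d^4 + d^3 - 9*d^2 + 2*d + 2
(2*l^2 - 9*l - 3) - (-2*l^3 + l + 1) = 2*l^3 + 2*l^2 - 10*l - 4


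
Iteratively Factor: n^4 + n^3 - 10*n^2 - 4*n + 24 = (n - 2)*(n^3 + 3*n^2 - 4*n - 12) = (n - 2)*(n + 2)*(n^2 + n - 6) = (n - 2)*(n + 2)*(n + 3)*(n - 2)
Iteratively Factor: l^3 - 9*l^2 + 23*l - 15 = (l - 5)*(l^2 - 4*l + 3) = (l - 5)*(l - 3)*(l - 1)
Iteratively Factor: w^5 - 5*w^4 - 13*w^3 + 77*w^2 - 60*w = (w)*(w^4 - 5*w^3 - 13*w^2 + 77*w - 60) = w*(w - 1)*(w^3 - 4*w^2 - 17*w + 60) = w*(w - 5)*(w - 1)*(w^2 + w - 12) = w*(w - 5)*(w - 1)*(w + 4)*(w - 3)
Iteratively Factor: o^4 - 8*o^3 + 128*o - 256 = (o - 4)*(o^3 - 4*o^2 - 16*o + 64) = (o - 4)^2*(o^2 - 16) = (o - 4)^2*(o + 4)*(o - 4)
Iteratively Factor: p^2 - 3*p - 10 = (p + 2)*(p - 5)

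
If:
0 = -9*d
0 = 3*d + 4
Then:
No Solution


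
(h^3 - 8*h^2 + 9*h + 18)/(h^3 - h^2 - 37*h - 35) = (h^2 - 9*h + 18)/(h^2 - 2*h - 35)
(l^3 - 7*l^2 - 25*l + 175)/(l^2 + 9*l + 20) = (l^2 - 12*l + 35)/(l + 4)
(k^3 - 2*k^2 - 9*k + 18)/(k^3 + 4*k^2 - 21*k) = (k^2 + k - 6)/(k*(k + 7))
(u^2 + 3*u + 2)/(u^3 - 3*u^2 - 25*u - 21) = (u + 2)/(u^2 - 4*u - 21)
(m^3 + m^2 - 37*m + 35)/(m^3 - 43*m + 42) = (m - 5)/(m - 6)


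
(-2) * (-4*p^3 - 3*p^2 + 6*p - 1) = 8*p^3 + 6*p^2 - 12*p + 2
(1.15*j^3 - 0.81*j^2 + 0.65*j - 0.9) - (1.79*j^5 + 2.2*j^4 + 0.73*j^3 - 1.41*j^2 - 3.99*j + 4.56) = -1.79*j^5 - 2.2*j^4 + 0.42*j^3 + 0.6*j^2 + 4.64*j - 5.46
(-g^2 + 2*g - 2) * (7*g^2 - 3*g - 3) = -7*g^4 + 17*g^3 - 17*g^2 + 6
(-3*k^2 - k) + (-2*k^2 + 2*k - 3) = -5*k^2 + k - 3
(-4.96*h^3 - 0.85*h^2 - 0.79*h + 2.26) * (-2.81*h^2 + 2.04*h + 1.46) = 13.9376*h^5 - 7.7299*h^4 - 6.7557*h^3 - 9.2032*h^2 + 3.457*h + 3.2996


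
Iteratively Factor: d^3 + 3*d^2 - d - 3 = (d + 1)*(d^2 + 2*d - 3) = (d - 1)*(d + 1)*(d + 3)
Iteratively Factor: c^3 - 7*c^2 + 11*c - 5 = (c - 5)*(c^2 - 2*c + 1) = (c - 5)*(c - 1)*(c - 1)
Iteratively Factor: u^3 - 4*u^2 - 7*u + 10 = (u - 1)*(u^2 - 3*u - 10) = (u - 1)*(u + 2)*(u - 5)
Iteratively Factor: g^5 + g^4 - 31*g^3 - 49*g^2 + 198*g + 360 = (g - 5)*(g^4 + 6*g^3 - g^2 - 54*g - 72) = (g - 5)*(g - 3)*(g^3 + 9*g^2 + 26*g + 24) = (g - 5)*(g - 3)*(g + 3)*(g^2 + 6*g + 8) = (g - 5)*(g - 3)*(g + 3)*(g + 4)*(g + 2)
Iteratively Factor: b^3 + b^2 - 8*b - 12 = (b + 2)*(b^2 - b - 6) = (b + 2)^2*(b - 3)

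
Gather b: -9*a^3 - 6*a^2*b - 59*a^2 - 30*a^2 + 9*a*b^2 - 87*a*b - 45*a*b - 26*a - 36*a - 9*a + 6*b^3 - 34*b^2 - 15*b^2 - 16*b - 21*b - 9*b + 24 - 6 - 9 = -9*a^3 - 89*a^2 - 71*a + 6*b^3 + b^2*(9*a - 49) + b*(-6*a^2 - 132*a - 46) + 9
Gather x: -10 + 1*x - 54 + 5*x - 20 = 6*x - 84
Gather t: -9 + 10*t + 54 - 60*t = 45 - 50*t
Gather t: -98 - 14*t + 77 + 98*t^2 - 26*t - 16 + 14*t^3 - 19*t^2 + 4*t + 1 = 14*t^3 + 79*t^2 - 36*t - 36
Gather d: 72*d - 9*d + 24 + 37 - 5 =63*d + 56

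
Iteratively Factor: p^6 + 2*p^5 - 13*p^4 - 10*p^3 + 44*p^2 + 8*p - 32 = (p + 2)*(p^5 - 13*p^3 + 16*p^2 + 12*p - 16) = (p + 2)*(p + 4)*(p^4 - 4*p^3 + 3*p^2 + 4*p - 4) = (p - 2)*(p + 2)*(p + 4)*(p^3 - 2*p^2 - p + 2) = (p - 2)*(p - 1)*(p + 2)*(p + 4)*(p^2 - p - 2) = (p - 2)*(p - 1)*(p + 1)*(p + 2)*(p + 4)*(p - 2)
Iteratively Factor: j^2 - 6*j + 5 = (j - 1)*(j - 5)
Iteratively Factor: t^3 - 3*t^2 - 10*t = (t + 2)*(t^2 - 5*t) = (t - 5)*(t + 2)*(t)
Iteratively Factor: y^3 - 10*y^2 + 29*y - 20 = (y - 4)*(y^2 - 6*y + 5) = (y - 5)*(y - 4)*(y - 1)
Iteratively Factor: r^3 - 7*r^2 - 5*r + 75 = (r + 3)*(r^2 - 10*r + 25) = (r - 5)*(r + 3)*(r - 5)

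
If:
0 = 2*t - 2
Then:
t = 1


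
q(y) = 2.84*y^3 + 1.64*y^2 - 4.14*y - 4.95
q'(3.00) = 82.38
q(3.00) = 74.07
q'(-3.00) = 62.70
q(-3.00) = -54.45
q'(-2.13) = 27.53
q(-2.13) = -16.14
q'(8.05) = 574.38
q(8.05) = 1549.51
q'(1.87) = 31.79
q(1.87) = 11.61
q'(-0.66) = -2.59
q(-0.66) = -2.32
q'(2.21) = 44.72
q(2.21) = 24.57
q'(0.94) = 6.47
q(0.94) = -5.03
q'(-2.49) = 40.52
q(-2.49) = -28.32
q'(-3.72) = 101.56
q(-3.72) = -113.05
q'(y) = 8.52*y^2 + 3.28*y - 4.14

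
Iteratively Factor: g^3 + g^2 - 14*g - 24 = (g + 3)*(g^2 - 2*g - 8) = (g + 2)*(g + 3)*(g - 4)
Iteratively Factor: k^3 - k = (k)*(k^2 - 1) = k*(k + 1)*(k - 1)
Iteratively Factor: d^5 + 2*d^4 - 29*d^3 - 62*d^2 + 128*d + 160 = (d - 5)*(d^4 + 7*d^3 + 6*d^2 - 32*d - 32) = (d - 5)*(d + 4)*(d^3 + 3*d^2 - 6*d - 8) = (d - 5)*(d + 4)^2*(d^2 - d - 2) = (d - 5)*(d - 2)*(d + 4)^2*(d + 1)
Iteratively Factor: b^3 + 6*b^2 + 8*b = (b + 4)*(b^2 + 2*b) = (b + 2)*(b + 4)*(b)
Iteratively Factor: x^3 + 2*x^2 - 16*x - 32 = (x + 4)*(x^2 - 2*x - 8) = (x - 4)*(x + 4)*(x + 2)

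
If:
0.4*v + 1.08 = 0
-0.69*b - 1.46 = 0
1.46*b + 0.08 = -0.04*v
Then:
No Solution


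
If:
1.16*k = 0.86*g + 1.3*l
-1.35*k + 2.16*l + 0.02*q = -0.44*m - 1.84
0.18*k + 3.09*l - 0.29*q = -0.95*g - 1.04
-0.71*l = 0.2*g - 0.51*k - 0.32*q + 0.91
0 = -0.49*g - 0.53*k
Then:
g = 0.06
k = -0.06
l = -0.09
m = -4.03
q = 2.77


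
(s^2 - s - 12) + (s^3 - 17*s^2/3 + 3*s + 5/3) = s^3 - 14*s^2/3 + 2*s - 31/3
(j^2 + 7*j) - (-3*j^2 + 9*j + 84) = 4*j^2 - 2*j - 84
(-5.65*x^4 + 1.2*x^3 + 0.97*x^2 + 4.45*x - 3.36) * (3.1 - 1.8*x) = 10.17*x^5 - 19.675*x^4 + 1.974*x^3 - 5.003*x^2 + 19.843*x - 10.416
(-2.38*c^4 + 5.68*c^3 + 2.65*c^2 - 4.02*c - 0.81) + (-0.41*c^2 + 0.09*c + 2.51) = -2.38*c^4 + 5.68*c^3 + 2.24*c^2 - 3.93*c + 1.7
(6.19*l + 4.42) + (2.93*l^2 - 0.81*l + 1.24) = 2.93*l^2 + 5.38*l + 5.66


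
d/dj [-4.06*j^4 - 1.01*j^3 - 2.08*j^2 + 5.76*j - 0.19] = -16.24*j^3 - 3.03*j^2 - 4.16*j + 5.76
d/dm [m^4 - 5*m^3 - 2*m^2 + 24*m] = 4*m^3 - 15*m^2 - 4*m + 24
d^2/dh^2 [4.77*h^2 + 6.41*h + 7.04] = 9.54000000000000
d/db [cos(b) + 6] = -sin(b)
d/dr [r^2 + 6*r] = 2*r + 6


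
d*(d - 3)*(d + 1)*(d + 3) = d^4 + d^3 - 9*d^2 - 9*d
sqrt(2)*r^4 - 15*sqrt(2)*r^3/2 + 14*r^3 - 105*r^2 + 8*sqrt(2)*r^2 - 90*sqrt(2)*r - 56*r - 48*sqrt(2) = (r - 8)*(r + sqrt(2))*(r + 6*sqrt(2))*(sqrt(2)*r + sqrt(2)/2)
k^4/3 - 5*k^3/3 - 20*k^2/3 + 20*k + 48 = (k/3 + 1)*(k - 6)*(k - 4)*(k + 2)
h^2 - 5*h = h*(h - 5)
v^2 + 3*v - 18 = (v - 3)*(v + 6)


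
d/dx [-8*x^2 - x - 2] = -16*x - 1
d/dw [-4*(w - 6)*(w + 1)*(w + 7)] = -12*w^2 - 16*w + 164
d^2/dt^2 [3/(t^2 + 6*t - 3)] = 6*(-t^2 - 6*t + 4*(t + 3)^2 + 3)/(t^2 + 6*t - 3)^3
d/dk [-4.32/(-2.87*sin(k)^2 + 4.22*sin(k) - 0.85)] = (18.2304 - 24.7968*sin(k))*cos(k)/(2.87*sin(k)^2 - 4.22*sin(k) + 0.85)^2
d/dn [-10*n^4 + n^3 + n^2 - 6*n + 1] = -40*n^3 + 3*n^2 + 2*n - 6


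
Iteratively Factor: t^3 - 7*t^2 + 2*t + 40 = (t - 5)*(t^2 - 2*t - 8) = (t - 5)*(t - 4)*(t + 2)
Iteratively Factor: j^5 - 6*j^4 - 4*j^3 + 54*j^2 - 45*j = (j + 3)*(j^4 - 9*j^3 + 23*j^2 - 15*j) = (j - 1)*(j + 3)*(j^3 - 8*j^2 + 15*j) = j*(j - 1)*(j + 3)*(j^2 - 8*j + 15) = j*(j - 3)*(j - 1)*(j + 3)*(j - 5)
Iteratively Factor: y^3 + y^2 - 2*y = (y)*(y^2 + y - 2) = y*(y - 1)*(y + 2)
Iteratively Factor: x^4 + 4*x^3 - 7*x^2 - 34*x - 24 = (x + 4)*(x^3 - 7*x - 6) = (x + 1)*(x + 4)*(x^2 - x - 6) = (x + 1)*(x + 2)*(x + 4)*(x - 3)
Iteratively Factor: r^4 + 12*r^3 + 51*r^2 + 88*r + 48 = (r + 1)*(r^3 + 11*r^2 + 40*r + 48) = (r + 1)*(r + 3)*(r^2 + 8*r + 16) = (r + 1)*(r + 3)*(r + 4)*(r + 4)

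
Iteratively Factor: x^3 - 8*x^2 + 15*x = (x - 3)*(x^2 - 5*x) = (x - 5)*(x - 3)*(x)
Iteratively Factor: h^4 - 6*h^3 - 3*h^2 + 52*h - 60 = (h + 3)*(h^3 - 9*h^2 + 24*h - 20) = (h - 2)*(h + 3)*(h^2 - 7*h + 10) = (h - 2)^2*(h + 3)*(h - 5)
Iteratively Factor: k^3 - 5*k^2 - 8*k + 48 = (k - 4)*(k^2 - k - 12) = (k - 4)^2*(k + 3)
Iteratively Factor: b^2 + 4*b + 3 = (b + 1)*(b + 3)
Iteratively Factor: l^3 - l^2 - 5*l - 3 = (l - 3)*(l^2 + 2*l + 1) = (l - 3)*(l + 1)*(l + 1)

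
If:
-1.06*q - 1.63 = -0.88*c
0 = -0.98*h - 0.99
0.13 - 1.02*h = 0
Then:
No Solution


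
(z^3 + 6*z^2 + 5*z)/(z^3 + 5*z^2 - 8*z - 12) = z*(z + 5)/(z^2 + 4*z - 12)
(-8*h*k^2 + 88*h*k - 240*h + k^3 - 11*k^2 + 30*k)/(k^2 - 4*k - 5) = (-8*h*k + 48*h + k^2 - 6*k)/(k + 1)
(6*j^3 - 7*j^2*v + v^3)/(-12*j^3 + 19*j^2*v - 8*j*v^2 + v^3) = (-6*j^2 + j*v + v^2)/(12*j^2 - 7*j*v + v^2)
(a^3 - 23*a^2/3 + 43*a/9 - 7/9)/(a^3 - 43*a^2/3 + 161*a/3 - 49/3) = (a - 1/3)/(a - 7)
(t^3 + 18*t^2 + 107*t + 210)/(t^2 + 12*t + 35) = t + 6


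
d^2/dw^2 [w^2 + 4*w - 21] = 2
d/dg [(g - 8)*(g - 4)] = 2*g - 12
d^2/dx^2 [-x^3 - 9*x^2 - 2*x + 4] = -6*x - 18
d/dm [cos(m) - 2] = -sin(m)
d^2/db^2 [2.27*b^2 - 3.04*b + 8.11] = 4.54000000000000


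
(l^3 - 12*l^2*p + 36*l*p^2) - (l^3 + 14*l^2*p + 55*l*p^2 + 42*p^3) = -26*l^2*p - 19*l*p^2 - 42*p^3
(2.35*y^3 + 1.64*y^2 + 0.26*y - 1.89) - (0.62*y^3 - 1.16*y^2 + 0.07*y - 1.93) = 1.73*y^3 + 2.8*y^2 + 0.19*y + 0.04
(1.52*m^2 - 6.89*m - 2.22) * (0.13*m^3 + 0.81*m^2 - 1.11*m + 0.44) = 0.1976*m^5 + 0.3355*m^4 - 7.5567*m^3 + 6.5185*m^2 - 0.5674*m - 0.9768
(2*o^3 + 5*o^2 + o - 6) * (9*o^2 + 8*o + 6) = 18*o^5 + 61*o^4 + 61*o^3 - 16*o^2 - 42*o - 36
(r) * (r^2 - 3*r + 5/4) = r^3 - 3*r^2 + 5*r/4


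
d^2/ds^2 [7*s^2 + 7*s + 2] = 14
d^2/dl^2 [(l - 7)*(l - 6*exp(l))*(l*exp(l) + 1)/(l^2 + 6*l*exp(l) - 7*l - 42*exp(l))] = (l^4 - 30*l^3*exp(l) + 2*l^3 - 108*l^2*exp(2*l) + 36*l^2*exp(l) - 12*l^2 - 216*l*exp(3*l) - 216*l*exp(2*l) + 72*l*exp(l) + 24*l - 432*exp(3*l) + 144*exp(2*l) - 144*exp(l) - 24)*exp(l)/(l^3 + 18*l^2*exp(l) + 108*l*exp(2*l) + 216*exp(3*l))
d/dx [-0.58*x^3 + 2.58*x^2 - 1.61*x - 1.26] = -1.74*x^2 + 5.16*x - 1.61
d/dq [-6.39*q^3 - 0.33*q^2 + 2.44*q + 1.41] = -19.17*q^2 - 0.66*q + 2.44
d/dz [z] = 1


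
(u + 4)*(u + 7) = u^2 + 11*u + 28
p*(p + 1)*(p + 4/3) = p^3 + 7*p^2/3 + 4*p/3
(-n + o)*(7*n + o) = -7*n^2 + 6*n*o + o^2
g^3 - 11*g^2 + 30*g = g*(g - 6)*(g - 5)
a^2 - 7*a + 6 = (a - 6)*(a - 1)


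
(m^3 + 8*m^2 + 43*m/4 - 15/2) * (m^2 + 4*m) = m^5 + 12*m^4 + 171*m^3/4 + 71*m^2/2 - 30*m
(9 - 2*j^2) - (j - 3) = -2*j^2 - j + 12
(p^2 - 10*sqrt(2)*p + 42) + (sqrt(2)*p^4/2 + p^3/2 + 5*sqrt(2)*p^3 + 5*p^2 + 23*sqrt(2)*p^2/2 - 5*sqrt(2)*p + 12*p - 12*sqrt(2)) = sqrt(2)*p^4/2 + p^3/2 + 5*sqrt(2)*p^3 + 6*p^2 + 23*sqrt(2)*p^2/2 - 15*sqrt(2)*p + 12*p - 12*sqrt(2) + 42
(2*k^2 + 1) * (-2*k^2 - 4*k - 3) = -4*k^4 - 8*k^3 - 8*k^2 - 4*k - 3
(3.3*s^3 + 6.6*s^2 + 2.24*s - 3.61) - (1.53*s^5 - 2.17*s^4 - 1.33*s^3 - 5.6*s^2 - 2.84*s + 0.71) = -1.53*s^5 + 2.17*s^4 + 4.63*s^3 + 12.2*s^2 + 5.08*s - 4.32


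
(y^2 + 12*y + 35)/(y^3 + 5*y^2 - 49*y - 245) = 1/(y - 7)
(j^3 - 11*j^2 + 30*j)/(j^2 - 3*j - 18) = j*(j - 5)/(j + 3)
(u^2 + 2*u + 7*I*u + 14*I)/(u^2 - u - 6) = (u + 7*I)/(u - 3)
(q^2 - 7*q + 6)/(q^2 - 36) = (q - 1)/(q + 6)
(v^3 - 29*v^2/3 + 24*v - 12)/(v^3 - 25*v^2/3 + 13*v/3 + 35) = (3*v^2 - 20*v + 12)/(3*v^2 - 16*v - 35)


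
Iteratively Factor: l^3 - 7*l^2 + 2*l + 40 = (l - 5)*(l^2 - 2*l - 8) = (l - 5)*(l + 2)*(l - 4)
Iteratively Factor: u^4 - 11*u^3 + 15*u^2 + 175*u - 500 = (u - 5)*(u^3 - 6*u^2 - 15*u + 100) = (u - 5)^2*(u^2 - u - 20) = (u - 5)^3*(u + 4)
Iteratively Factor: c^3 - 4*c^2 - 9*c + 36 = (c - 3)*(c^2 - c - 12) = (c - 3)*(c + 3)*(c - 4)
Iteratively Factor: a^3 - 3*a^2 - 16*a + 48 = (a + 4)*(a^2 - 7*a + 12) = (a - 4)*(a + 4)*(a - 3)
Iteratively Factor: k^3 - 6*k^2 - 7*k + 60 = (k + 3)*(k^2 - 9*k + 20) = (k - 5)*(k + 3)*(k - 4)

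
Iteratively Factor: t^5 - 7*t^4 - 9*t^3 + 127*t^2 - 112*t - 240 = (t + 1)*(t^4 - 8*t^3 - t^2 + 128*t - 240) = (t - 5)*(t + 1)*(t^3 - 3*t^2 - 16*t + 48) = (t - 5)*(t - 3)*(t + 1)*(t^2 - 16) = (t - 5)*(t - 3)*(t + 1)*(t + 4)*(t - 4)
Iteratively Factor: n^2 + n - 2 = (n + 2)*(n - 1)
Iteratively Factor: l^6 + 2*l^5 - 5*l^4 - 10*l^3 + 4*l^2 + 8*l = (l - 2)*(l^5 + 4*l^4 + 3*l^3 - 4*l^2 - 4*l) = (l - 2)*(l + 2)*(l^4 + 2*l^3 - l^2 - 2*l) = l*(l - 2)*(l + 2)*(l^3 + 2*l^2 - l - 2) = l*(l - 2)*(l - 1)*(l + 2)*(l^2 + 3*l + 2) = l*(l - 2)*(l - 1)*(l + 2)^2*(l + 1)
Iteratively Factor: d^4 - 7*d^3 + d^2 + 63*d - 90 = (d - 5)*(d^3 - 2*d^2 - 9*d + 18) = (d - 5)*(d - 3)*(d^2 + d - 6) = (d - 5)*(d - 3)*(d - 2)*(d + 3)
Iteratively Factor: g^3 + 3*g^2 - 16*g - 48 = (g + 4)*(g^2 - g - 12) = (g - 4)*(g + 4)*(g + 3)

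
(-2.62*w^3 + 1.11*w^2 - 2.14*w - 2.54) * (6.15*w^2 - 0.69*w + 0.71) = -16.113*w^5 + 8.6343*w^4 - 15.7871*w^3 - 13.3563*w^2 + 0.2332*w - 1.8034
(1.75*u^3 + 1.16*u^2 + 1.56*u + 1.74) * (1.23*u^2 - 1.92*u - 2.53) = 2.1525*u^5 - 1.9332*u^4 - 4.7359*u^3 - 3.7898*u^2 - 7.2876*u - 4.4022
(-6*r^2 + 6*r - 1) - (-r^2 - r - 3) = -5*r^2 + 7*r + 2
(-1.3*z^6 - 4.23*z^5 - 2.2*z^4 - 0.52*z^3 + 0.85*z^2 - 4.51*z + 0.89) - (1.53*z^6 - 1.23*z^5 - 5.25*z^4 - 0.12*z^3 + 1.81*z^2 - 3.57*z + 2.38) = -2.83*z^6 - 3.0*z^5 + 3.05*z^4 - 0.4*z^3 - 0.96*z^2 - 0.94*z - 1.49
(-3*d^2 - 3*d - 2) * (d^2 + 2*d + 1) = -3*d^4 - 9*d^3 - 11*d^2 - 7*d - 2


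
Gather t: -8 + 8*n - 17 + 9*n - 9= 17*n - 34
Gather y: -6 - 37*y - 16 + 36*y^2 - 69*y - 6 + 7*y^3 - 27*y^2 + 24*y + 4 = 7*y^3 + 9*y^2 - 82*y - 24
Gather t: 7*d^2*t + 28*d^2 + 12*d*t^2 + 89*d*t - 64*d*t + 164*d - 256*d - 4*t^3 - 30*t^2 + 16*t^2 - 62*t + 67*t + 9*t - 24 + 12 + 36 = 28*d^2 - 92*d - 4*t^3 + t^2*(12*d - 14) + t*(7*d^2 + 25*d + 14) + 24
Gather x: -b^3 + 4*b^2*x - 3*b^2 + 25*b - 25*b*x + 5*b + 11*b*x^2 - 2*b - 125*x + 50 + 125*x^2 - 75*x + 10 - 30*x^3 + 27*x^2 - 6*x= -b^3 - 3*b^2 + 28*b - 30*x^3 + x^2*(11*b + 152) + x*(4*b^2 - 25*b - 206) + 60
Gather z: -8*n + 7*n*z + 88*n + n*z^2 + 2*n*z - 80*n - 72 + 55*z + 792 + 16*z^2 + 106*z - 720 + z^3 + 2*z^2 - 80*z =z^3 + z^2*(n + 18) + z*(9*n + 81)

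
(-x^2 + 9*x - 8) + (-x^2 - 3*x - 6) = -2*x^2 + 6*x - 14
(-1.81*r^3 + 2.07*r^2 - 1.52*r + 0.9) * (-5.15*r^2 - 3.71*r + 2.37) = 9.3215*r^5 - 3.9454*r^4 - 4.1414*r^3 + 5.9101*r^2 - 6.9414*r + 2.133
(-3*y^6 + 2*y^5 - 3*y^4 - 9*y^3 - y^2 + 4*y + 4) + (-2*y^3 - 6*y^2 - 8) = -3*y^6 + 2*y^5 - 3*y^4 - 11*y^3 - 7*y^2 + 4*y - 4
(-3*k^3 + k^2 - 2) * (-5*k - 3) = 15*k^4 + 4*k^3 - 3*k^2 + 10*k + 6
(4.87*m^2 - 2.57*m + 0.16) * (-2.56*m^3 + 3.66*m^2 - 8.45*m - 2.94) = -12.4672*m^5 + 24.4034*m^4 - 50.9673*m^3 + 7.9843*m^2 + 6.2038*m - 0.4704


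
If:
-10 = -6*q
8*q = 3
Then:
No Solution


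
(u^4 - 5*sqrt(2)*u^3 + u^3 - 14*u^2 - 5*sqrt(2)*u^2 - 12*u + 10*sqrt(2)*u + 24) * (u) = u^5 - 5*sqrt(2)*u^4 + u^4 - 14*u^3 - 5*sqrt(2)*u^3 - 12*u^2 + 10*sqrt(2)*u^2 + 24*u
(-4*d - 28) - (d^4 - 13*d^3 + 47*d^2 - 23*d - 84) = -d^4 + 13*d^3 - 47*d^2 + 19*d + 56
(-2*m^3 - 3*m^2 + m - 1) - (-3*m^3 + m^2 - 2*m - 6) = m^3 - 4*m^2 + 3*m + 5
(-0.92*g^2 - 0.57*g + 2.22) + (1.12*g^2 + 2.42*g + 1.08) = 0.2*g^2 + 1.85*g + 3.3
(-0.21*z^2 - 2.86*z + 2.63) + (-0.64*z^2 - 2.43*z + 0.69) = -0.85*z^2 - 5.29*z + 3.32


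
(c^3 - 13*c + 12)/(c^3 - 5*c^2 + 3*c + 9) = (c^2 + 3*c - 4)/(c^2 - 2*c - 3)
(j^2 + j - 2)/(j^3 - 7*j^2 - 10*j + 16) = 1/(j - 8)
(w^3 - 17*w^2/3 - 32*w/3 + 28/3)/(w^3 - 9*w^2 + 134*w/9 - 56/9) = 3*(w + 2)/(3*w - 4)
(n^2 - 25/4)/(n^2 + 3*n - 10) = (n^2 - 25/4)/(n^2 + 3*n - 10)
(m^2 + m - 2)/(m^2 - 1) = (m + 2)/(m + 1)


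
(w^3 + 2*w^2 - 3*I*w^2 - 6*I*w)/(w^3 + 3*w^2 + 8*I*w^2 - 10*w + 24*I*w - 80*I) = w*(w^2 + w*(2 - 3*I) - 6*I)/(w^3 + w^2*(3 + 8*I) + 2*w*(-5 + 12*I) - 80*I)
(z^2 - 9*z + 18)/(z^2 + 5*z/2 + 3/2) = 2*(z^2 - 9*z + 18)/(2*z^2 + 5*z + 3)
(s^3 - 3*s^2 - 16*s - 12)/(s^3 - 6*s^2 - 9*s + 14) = (s^2 - 5*s - 6)/(s^2 - 8*s + 7)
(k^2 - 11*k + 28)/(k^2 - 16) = (k - 7)/(k + 4)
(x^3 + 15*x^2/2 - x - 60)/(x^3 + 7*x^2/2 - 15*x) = (x + 4)/x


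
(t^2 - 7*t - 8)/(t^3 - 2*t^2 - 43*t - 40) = 1/(t + 5)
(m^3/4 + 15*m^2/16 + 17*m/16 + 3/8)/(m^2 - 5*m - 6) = (4*m^2 + 11*m + 6)/(16*(m - 6))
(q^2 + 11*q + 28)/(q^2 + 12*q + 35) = (q + 4)/(q + 5)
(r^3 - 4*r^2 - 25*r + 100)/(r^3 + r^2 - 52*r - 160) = (r^2 - 9*r + 20)/(r^2 - 4*r - 32)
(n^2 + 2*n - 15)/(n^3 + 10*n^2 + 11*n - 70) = (n - 3)/(n^2 + 5*n - 14)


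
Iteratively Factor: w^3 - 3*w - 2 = (w + 1)*(w^2 - w - 2) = (w + 1)^2*(w - 2)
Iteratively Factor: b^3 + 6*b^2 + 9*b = (b + 3)*(b^2 + 3*b) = b*(b + 3)*(b + 3)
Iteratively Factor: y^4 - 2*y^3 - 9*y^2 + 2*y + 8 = (y - 1)*(y^3 - y^2 - 10*y - 8) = (y - 4)*(y - 1)*(y^2 + 3*y + 2) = (y - 4)*(y - 1)*(y + 2)*(y + 1)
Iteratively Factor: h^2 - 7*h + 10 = (h - 2)*(h - 5)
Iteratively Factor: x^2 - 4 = (x + 2)*(x - 2)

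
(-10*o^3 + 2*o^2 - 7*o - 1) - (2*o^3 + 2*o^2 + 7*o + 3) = -12*o^3 - 14*o - 4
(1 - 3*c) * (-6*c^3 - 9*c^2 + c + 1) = 18*c^4 + 21*c^3 - 12*c^2 - 2*c + 1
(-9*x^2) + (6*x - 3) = -9*x^2 + 6*x - 3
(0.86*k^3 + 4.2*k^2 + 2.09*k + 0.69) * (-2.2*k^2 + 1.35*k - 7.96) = -1.892*k^5 - 8.079*k^4 - 5.7736*k^3 - 32.1285*k^2 - 15.7049*k - 5.4924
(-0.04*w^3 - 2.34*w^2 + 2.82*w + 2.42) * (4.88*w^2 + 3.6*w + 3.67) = -0.1952*w^5 - 11.5632*w^4 + 5.1908*w^3 + 13.3738*w^2 + 19.0614*w + 8.8814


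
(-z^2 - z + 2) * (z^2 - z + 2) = -z^4 + z^2 - 4*z + 4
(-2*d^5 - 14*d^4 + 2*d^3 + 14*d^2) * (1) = -2*d^5 - 14*d^4 + 2*d^3 + 14*d^2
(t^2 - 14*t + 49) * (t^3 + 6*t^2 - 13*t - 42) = t^5 - 8*t^4 - 48*t^3 + 434*t^2 - 49*t - 2058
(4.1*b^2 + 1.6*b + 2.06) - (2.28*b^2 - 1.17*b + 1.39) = 1.82*b^2 + 2.77*b + 0.67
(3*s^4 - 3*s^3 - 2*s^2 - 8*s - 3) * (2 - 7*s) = -21*s^5 + 27*s^4 + 8*s^3 + 52*s^2 + 5*s - 6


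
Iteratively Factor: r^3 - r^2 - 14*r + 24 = (r - 3)*(r^2 + 2*r - 8) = (r - 3)*(r + 4)*(r - 2)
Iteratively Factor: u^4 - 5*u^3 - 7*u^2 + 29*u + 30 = (u + 2)*(u^3 - 7*u^2 + 7*u + 15) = (u - 3)*(u + 2)*(u^2 - 4*u - 5) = (u - 3)*(u + 1)*(u + 2)*(u - 5)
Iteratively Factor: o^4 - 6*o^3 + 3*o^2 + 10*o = (o + 1)*(o^3 - 7*o^2 + 10*o) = (o - 5)*(o + 1)*(o^2 - 2*o) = (o - 5)*(o - 2)*(o + 1)*(o)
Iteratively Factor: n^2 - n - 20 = (n + 4)*(n - 5)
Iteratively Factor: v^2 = (v)*(v)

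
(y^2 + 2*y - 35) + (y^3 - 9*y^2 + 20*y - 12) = y^3 - 8*y^2 + 22*y - 47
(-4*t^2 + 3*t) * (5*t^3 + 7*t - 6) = -20*t^5 + 15*t^4 - 28*t^3 + 45*t^2 - 18*t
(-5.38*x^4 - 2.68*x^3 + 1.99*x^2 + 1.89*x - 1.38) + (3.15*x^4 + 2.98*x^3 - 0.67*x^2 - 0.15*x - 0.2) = -2.23*x^4 + 0.3*x^3 + 1.32*x^2 + 1.74*x - 1.58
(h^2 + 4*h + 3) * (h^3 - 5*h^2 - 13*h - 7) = h^5 - h^4 - 30*h^3 - 74*h^2 - 67*h - 21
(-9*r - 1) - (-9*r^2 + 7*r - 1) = 9*r^2 - 16*r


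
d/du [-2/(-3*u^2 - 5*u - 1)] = 2*(-6*u - 5)/(3*u^2 + 5*u + 1)^2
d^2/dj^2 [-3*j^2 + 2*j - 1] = -6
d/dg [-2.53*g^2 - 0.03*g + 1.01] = -5.06*g - 0.03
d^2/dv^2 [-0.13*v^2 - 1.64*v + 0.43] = -0.260000000000000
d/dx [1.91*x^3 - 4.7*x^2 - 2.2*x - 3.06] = 5.73*x^2 - 9.4*x - 2.2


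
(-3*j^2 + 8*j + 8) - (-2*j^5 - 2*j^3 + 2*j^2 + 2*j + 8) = 2*j^5 + 2*j^3 - 5*j^2 + 6*j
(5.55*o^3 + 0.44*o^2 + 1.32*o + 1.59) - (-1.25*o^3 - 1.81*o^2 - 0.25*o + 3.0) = 6.8*o^3 + 2.25*o^2 + 1.57*o - 1.41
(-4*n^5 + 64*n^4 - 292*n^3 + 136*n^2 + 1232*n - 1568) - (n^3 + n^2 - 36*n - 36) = -4*n^5 + 64*n^4 - 293*n^3 + 135*n^2 + 1268*n - 1532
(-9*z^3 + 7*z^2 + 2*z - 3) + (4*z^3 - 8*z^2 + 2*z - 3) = -5*z^3 - z^2 + 4*z - 6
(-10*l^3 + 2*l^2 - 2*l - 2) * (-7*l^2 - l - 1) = 70*l^5 - 4*l^4 + 22*l^3 + 14*l^2 + 4*l + 2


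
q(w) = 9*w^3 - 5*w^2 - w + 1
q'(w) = 27*w^2 - 10*w - 1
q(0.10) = 0.86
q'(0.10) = -1.73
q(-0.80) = -6.01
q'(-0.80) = 24.28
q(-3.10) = -312.07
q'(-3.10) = 289.47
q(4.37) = 652.23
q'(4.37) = 470.92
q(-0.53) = -1.21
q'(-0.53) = 11.88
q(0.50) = 0.38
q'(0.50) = 0.75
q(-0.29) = 0.65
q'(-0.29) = 4.17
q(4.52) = 725.44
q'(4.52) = 505.42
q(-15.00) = -31484.00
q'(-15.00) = 6224.00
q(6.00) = 1759.00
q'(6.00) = 911.00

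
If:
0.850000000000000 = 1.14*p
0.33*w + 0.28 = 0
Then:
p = 0.75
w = -0.85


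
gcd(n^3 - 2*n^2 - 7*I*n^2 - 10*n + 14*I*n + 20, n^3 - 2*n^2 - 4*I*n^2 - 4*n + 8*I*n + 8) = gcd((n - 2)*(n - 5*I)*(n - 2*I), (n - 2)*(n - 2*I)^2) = n^2 + n*(-2 - 2*I) + 4*I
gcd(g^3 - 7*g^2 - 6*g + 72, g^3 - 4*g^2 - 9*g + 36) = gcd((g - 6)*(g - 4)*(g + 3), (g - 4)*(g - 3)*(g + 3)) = g^2 - g - 12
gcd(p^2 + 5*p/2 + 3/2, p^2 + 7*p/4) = 1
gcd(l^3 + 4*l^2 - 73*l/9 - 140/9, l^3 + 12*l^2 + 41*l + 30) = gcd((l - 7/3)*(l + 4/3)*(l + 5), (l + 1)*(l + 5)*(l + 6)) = l + 5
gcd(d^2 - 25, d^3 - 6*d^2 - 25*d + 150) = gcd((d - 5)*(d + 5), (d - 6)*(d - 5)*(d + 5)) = d^2 - 25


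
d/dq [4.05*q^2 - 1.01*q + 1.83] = 8.1*q - 1.01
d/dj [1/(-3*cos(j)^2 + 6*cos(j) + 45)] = 2*(1 - cos(j))*sin(j)/(3*(sin(j)^2 + 2*cos(j) + 14)^2)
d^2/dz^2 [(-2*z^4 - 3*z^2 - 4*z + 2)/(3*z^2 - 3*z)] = 2*(-2*z^6 + 6*z^5 - 6*z^4 - 7*z^3 + 6*z^2 - 6*z + 2)/(3*z^3*(z^3 - 3*z^2 + 3*z - 1))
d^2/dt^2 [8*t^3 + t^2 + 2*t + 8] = 48*t + 2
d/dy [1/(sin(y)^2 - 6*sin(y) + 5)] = 2*(3 - sin(y))*cos(y)/(sin(y)^2 - 6*sin(y) + 5)^2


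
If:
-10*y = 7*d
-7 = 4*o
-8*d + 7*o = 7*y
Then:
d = -245/62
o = -7/4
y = 343/124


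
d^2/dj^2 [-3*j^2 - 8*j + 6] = -6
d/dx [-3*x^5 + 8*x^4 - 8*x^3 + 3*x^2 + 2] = x*(-15*x^3 + 32*x^2 - 24*x + 6)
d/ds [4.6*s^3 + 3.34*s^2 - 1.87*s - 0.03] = 13.8*s^2 + 6.68*s - 1.87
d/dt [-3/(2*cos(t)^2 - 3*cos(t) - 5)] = 3*(3 - 4*cos(t))*sin(t)/(3*cos(t) - cos(2*t) + 4)^2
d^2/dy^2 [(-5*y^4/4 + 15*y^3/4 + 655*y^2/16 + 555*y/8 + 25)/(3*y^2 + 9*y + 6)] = 5*(-4*y^3 - 12*y^2 - 12*y - 31)/(24*(y^3 + 3*y^2 + 3*y + 1))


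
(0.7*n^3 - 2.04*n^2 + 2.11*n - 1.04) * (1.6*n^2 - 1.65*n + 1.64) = 1.12*n^5 - 4.419*n^4 + 7.89*n^3 - 8.4911*n^2 + 5.1764*n - 1.7056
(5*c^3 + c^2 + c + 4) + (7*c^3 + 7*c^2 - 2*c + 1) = 12*c^3 + 8*c^2 - c + 5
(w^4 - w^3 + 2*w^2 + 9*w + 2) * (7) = 7*w^4 - 7*w^3 + 14*w^2 + 63*w + 14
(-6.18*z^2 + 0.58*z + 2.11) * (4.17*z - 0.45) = -25.7706*z^3 + 5.1996*z^2 + 8.5377*z - 0.9495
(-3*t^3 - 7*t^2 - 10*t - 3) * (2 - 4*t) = 12*t^4 + 22*t^3 + 26*t^2 - 8*t - 6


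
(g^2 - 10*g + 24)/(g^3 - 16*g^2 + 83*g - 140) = (g - 6)/(g^2 - 12*g + 35)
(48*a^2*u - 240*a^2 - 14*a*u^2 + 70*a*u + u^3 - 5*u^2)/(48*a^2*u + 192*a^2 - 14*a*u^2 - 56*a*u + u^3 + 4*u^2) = (u - 5)/(u + 4)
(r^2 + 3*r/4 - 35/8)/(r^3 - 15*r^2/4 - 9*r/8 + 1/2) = (8*r^2 + 6*r - 35)/(8*r^3 - 30*r^2 - 9*r + 4)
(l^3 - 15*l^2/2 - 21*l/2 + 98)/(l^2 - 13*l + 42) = (l^2 - l/2 - 14)/(l - 6)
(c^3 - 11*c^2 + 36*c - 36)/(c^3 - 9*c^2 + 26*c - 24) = (c - 6)/(c - 4)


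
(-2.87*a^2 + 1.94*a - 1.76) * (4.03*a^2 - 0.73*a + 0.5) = -11.5661*a^4 + 9.9133*a^3 - 9.944*a^2 + 2.2548*a - 0.88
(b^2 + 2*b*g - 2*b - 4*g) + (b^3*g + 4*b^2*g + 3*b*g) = b^3*g + 4*b^2*g + b^2 + 5*b*g - 2*b - 4*g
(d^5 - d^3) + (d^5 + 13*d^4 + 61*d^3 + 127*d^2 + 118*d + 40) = 2*d^5 + 13*d^4 + 60*d^3 + 127*d^2 + 118*d + 40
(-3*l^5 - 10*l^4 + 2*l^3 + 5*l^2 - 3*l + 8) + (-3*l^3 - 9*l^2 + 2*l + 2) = -3*l^5 - 10*l^4 - l^3 - 4*l^2 - l + 10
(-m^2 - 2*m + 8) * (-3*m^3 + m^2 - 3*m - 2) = 3*m^5 + 5*m^4 - 23*m^3 + 16*m^2 - 20*m - 16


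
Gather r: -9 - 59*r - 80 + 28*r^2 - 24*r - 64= 28*r^2 - 83*r - 153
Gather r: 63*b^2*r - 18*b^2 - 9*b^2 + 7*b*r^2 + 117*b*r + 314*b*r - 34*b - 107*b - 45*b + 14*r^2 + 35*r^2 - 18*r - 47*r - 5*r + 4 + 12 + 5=-27*b^2 - 186*b + r^2*(7*b + 49) + r*(63*b^2 + 431*b - 70) + 21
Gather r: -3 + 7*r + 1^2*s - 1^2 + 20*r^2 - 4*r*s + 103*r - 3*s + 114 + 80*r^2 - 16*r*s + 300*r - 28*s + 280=100*r^2 + r*(410 - 20*s) - 30*s + 390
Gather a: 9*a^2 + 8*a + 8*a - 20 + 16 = 9*a^2 + 16*a - 4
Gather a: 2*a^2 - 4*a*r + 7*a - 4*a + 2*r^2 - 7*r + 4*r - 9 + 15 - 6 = 2*a^2 + a*(3 - 4*r) + 2*r^2 - 3*r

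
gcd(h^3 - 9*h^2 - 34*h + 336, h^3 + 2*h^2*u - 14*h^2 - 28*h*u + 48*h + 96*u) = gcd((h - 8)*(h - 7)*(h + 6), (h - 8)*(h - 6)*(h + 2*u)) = h - 8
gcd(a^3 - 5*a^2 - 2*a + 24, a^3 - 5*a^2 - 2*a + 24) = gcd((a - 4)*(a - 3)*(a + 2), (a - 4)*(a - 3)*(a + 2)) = a^3 - 5*a^2 - 2*a + 24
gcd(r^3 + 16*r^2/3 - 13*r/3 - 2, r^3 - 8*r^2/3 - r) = r + 1/3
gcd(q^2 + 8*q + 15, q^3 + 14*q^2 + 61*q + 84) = q + 3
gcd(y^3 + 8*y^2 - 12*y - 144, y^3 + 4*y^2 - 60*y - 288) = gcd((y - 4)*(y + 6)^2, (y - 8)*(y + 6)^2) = y^2 + 12*y + 36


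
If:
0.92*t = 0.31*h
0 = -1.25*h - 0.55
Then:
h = -0.44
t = -0.15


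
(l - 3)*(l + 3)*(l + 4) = l^3 + 4*l^2 - 9*l - 36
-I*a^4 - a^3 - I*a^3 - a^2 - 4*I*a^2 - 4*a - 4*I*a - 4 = (a - 2*I)*(a - I)*(a + 2*I)*(-I*a - I)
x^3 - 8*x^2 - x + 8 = (x - 8)*(x - 1)*(x + 1)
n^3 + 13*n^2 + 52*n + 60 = (n + 2)*(n + 5)*(n + 6)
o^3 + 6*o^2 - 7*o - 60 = (o - 3)*(o + 4)*(o + 5)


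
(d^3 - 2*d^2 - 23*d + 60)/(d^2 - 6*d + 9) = (d^2 + d - 20)/(d - 3)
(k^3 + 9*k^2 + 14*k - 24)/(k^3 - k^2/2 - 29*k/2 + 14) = 2*(k + 6)/(2*k - 7)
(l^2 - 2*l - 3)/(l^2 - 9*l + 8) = (l^2 - 2*l - 3)/(l^2 - 9*l + 8)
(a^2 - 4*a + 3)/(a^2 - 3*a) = (a - 1)/a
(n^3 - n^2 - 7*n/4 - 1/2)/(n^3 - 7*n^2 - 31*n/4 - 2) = (n - 2)/(n - 8)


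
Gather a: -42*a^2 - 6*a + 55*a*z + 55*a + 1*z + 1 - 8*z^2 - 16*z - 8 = -42*a^2 + a*(55*z + 49) - 8*z^2 - 15*z - 7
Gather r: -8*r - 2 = -8*r - 2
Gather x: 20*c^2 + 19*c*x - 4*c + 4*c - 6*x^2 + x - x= 20*c^2 + 19*c*x - 6*x^2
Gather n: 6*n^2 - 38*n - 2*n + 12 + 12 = 6*n^2 - 40*n + 24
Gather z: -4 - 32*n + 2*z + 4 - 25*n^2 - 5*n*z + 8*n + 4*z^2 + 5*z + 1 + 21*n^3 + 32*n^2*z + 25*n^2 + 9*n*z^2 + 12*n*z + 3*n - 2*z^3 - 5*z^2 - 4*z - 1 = 21*n^3 - 21*n - 2*z^3 + z^2*(9*n - 1) + z*(32*n^2 + 7*n + 3)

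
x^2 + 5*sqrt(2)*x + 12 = (x + 2*sqrt(2))*(x + 3*sqrt(2))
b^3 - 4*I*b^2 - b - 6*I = (b - 3*I)*(b - 2*I)*(b + I)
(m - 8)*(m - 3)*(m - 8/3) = m^3 - 41*m^2/3 + 160*m/3 - 64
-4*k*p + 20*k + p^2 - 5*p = (-4*k + p)*(p - 5)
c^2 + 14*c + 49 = (c + 7)^2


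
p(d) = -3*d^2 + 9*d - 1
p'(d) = 9 - 6*d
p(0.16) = 0.36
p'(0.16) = 8.04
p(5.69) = -46.92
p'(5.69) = -25.14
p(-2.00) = -31.00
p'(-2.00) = 21.00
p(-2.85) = -51.02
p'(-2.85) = 26.10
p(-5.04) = -122.56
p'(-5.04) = 39.24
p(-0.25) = -3.44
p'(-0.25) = 10.50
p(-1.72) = -25.36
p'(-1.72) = 19.32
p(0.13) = 0.12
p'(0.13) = 8.22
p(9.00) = -163.00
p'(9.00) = -45.00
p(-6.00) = -163.00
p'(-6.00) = 45.00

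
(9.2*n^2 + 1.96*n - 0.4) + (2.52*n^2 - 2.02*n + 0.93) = 11.72*n^2 - 0.0600000000000001*n + 0.53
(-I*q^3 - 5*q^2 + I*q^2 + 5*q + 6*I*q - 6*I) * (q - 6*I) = -I*q^4 - 11*q^3 + I*q^3 + 11*q^2 + 36*I*q^2 + 36*q - 36*I*q - 36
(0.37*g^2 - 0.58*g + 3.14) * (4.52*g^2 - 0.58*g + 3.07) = 1.6724*g^4 - 2.8362*g^3 + 15.6651*g^2 - 3.6018*g + 9.6398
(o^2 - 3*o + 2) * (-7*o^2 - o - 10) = -7*o^4 + 20*o^3 - 21*o^2 + 28*o - 20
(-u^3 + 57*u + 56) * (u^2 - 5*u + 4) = -u^5 + 5*u^4 + 53*u^3 - 229*u^2 - 52*u + 224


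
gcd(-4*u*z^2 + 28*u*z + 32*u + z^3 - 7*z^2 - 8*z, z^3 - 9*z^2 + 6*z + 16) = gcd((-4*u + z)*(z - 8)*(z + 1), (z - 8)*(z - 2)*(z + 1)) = z^2 - 7*z - 8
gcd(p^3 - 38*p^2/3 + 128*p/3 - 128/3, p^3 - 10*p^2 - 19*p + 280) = p - 8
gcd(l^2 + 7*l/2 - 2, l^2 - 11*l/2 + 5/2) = l - 1/2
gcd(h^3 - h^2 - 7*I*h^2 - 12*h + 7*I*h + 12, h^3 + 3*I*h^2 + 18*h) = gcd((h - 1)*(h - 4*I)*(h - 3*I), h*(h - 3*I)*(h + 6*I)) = h - 3*I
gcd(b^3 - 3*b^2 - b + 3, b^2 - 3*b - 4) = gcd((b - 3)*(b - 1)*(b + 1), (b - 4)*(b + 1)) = b + 1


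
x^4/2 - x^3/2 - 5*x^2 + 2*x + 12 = (x/2 + 1)*(x - 3)*(x - 2)*(x + 2)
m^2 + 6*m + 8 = (m + 2)*(m + 4)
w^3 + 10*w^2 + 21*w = w*(w + 3)*(w + 7)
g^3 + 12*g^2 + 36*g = g*(g + 6)^2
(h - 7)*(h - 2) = h^2 - 9*h + 14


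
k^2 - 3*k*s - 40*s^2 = (k - 8*s)*(k + 5*s)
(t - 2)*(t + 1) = t^2 - t - 2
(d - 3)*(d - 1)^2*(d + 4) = d^4 - d^3 - 13*d^2 + 25*d - 12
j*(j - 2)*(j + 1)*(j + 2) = j^4 + j^3 - 4*j^2 - 4*j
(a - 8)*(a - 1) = a^2 - 9*a + 8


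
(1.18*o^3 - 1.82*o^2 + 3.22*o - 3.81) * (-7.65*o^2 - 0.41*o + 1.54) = -9.027*o^5 + 13.4392*o^4 - 22.0696*o^3 + 25.0235*o^2 + 6.5209*o - 5.8674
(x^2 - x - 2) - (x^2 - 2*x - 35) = x + 33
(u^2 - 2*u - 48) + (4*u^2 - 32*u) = 5*u^2 - 34*u - 48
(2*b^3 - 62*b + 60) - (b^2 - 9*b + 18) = 2*b^3 - b^2 - 53*b + 42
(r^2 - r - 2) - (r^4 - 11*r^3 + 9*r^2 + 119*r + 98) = -r^4 + 11*r^3 - 8*r^2 - 120*r - 100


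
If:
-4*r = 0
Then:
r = 0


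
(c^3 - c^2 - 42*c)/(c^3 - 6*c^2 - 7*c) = (c + 6)/(c + 1)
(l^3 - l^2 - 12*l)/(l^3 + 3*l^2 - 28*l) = (l + 3)/(l + 7)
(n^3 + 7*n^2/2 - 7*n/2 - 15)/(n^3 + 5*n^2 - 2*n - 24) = (n + 5/2)/(n + 4)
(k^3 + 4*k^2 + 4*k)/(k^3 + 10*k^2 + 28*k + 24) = k/(k + 6)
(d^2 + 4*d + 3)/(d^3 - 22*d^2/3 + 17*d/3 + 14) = 3*(d + 3)/(3*d^2 - 25*d + 42)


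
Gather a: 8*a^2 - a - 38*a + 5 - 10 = 8*a^2 - 39*a - 5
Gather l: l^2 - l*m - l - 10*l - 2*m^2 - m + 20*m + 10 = l^2 + l*(-m - 11) - 2*m^2 + 19*m + 10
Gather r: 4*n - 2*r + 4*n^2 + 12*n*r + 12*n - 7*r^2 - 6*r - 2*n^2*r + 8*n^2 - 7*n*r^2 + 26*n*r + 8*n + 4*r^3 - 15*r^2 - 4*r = 12*n^2 + 24*n + 4*r^3 + r^2*(-7*n - 22) + r*(-2*n^2 + 38*n - 12)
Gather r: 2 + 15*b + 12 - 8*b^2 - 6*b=-8*b^2 + 9*b + 14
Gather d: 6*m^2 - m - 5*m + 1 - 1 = 6*m^2 - 6*m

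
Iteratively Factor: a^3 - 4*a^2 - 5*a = (a + 1)*(a^2 - 5*a) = (a - 5)*(a + 1)*(a)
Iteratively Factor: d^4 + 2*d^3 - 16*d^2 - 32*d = (d + 4)*(d^3 - 2*d^2 - 8*d) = d*(d + 4)*(d^2 - 2*d - 8) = d*(d + 2)*(d + 4)*(d - 4)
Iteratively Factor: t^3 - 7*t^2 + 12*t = (t - 4)*(t^2 - 3*t) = t*(t - 4)*(t - 3)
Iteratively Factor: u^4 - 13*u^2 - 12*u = (u + 1)*(u^3 - u^2 - 12*u) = (u + 1)*(u + 3)*(u^2 - 4*u) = u*(u + 1)*(u + 3)*(u - 4)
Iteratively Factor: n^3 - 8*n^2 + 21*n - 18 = (n - 2)*(n^2 - 6*n + 9) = (n - 3)*(n - 2)*(n - 3)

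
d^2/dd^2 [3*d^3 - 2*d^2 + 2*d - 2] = 18*d - 4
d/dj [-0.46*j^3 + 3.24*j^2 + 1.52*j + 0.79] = -1.38*j^2 + 6.48*j + 1.52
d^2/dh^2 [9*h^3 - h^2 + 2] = 54*h - 2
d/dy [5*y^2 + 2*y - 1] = 10*y + 2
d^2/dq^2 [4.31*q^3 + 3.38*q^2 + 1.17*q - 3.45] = 25.86*q + 6.76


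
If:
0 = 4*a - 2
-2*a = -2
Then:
No Solution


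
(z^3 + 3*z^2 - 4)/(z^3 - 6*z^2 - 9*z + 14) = (z + 2)/(z - 7)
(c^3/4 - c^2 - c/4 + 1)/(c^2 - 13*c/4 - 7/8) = 2*(-c^3 + 4*c^2 + c - 4)/(-8*c^2 + 26*c + 7)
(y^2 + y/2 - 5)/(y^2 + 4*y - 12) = (y + 5/2)/(y + 6)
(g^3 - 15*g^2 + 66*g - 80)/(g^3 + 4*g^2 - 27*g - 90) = (g^2 - 10*g + 16)/(g^2 + 9*g + 18)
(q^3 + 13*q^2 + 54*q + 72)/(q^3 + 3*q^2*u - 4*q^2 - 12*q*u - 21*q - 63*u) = (q^2 + 10*q + 24)/(q^2 + 3*q*u - 7*q - 21*u)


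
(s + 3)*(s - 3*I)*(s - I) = s^3 + 3*s^2 - 4*I*s^2 - 3*s - 12*I*s - 9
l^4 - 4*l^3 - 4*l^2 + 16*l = l*(l - 4)*(l - 2)*(l + 2)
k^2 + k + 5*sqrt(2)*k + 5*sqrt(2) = (k + 1)*(k + 5*sqrt(2))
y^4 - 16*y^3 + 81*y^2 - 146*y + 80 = (y - 8)*(y - 5)*(y - 2)*(y - 1)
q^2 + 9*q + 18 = (q + 3)*(q + 6)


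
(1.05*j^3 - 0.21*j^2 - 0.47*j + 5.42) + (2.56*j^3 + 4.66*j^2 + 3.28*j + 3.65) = 3.61*j^3 + 4.45*j^2 + 2.81*j + 9.07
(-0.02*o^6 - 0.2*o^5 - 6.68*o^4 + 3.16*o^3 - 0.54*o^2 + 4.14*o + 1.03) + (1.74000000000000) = -0.02*o^6 - 0.2*o^5 - 6.68*o^4 + 3.16*o^3 - 0.54*o^2 + 4.14*o + 2.77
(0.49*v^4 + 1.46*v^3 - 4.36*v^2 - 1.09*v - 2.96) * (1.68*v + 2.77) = 0.8232*v^5 + 3.8101*v^4 - 3.2806*v^3 - 13.9084*v^2 - 7.9921*v - 8.1992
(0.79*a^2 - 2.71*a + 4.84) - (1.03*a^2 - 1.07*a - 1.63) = -0.24*a^2 - 1.64*a + 6.47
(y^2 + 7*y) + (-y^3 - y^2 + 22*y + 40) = -y^3 + 29*y + 40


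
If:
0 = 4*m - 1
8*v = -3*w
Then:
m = 1/4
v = -3*w/8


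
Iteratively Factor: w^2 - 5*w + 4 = (w - 1)*(w - 4)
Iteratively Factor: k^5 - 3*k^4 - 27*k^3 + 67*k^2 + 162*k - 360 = (k - 2)*(k^4 - k^3 - 29*k^2 + 9*k + 180) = (k - 2)*(k + 3)*(k^3 - 4*k^2 - 17*k + 60) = (k - 3)*(k - 2)*(k + 3)*(k^2 - k - 20) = (k - 3)*(k - 2)*(k + 3)*(k + 4)*(k - 5)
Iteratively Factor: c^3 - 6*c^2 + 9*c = (c - 3)*(c^2 - 3*c) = c*(c - 3)*(c - 3)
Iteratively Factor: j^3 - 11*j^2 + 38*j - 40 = (j - 4)*(j^2 - 7*j + 10) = (j - 5)*(j - 4)*(j - 2)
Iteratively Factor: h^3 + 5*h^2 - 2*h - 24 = (h - 2)*(h^2 + 7*h + 12) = (h - 2)*(h + 4)*(h + 3)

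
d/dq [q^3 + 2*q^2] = q*(3*q + 4)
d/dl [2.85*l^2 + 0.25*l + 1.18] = 5.7*l + 0.25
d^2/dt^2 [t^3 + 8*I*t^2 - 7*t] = 6*t + 16*I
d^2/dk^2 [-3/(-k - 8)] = 6/(k + 8)^3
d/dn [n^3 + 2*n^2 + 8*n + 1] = 3*n^2 + 4*n + 8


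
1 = 1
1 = 1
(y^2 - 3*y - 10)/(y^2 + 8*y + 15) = (y^2 - 3*y - 10)/(y^2 + 8*y + 15)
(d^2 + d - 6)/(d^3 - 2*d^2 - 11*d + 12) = (d - 2)/(d^2 - 5*d + 4)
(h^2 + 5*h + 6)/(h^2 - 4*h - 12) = (h + 3)/(h - 6)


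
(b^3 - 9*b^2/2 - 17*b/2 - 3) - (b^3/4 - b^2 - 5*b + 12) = 3*b^3/4 - 7*b^2/2 - 7*b/2 - 15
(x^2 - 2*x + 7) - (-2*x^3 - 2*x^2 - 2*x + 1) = 2*x^3 + 3*x^2 + 6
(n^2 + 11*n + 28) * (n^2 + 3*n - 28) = n^4 + 14*n^3 + 33*n^2 - 224*n - 784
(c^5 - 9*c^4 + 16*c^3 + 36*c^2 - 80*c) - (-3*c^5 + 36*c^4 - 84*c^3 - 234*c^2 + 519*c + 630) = 4*c^5 - 45*c^4 + 100*c^3 + 270*c^2 - 599*c - 630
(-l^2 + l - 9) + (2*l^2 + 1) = l^2 + l - 8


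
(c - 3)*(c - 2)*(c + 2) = c^3 - 3*c^2 - 4*c + 12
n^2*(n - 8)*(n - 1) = n^4 - 9*n^3 + 8*n^2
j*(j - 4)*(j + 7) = j^3 + 3*j^2 - 28*j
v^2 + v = v*(v + 1)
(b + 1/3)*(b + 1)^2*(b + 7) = b^4 + 28*b^3/3 + 18*b^2 + 12*b + 7/3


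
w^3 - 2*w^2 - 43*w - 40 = (w - 8)*(w + 1)*(w + 5)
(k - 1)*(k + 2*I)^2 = k^3 - k^2 + 4*I*k^2 - 4*k - 4*I*k + 4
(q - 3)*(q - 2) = q^2 - 5*q + 6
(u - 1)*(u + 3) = u^2 + 2*u - 3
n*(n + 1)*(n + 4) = n^3 + 5*n^2 + 4*n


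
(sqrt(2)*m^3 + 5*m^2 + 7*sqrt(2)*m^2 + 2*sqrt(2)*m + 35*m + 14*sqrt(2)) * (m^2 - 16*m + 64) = sqrt(2)*m^5 - 9*sqrt(2)*m^4 + 5*m^4 - 46*sqrt(2)*m^3 - 45*m^3 - 240*m^2 + 430*sqrt(2)*m^2 - 96*sqrt(2)*m + 2240*m + 896*sqrt(2)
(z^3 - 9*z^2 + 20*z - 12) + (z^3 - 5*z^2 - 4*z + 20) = 2*z^3 - 14*z^2 + 16*z + 8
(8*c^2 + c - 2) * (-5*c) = -40*c^3 - 5*c^2 + 10*c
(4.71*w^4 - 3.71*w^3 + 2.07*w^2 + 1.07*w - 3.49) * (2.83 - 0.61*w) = -2.8731*w^5 + 15.5924*w^4 - 11.762*w^3 + 5.2054*w^2 + 5.157*w - 9.8767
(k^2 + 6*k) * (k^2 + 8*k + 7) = k^4 + 14*k^3 + 55*k^2 + 42*k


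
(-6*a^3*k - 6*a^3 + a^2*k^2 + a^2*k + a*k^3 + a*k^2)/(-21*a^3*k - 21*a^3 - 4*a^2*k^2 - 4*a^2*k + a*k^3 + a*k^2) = (2*a - k)/(7*a - k)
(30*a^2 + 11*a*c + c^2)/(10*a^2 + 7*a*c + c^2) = (6*a + c)/(2*a + c)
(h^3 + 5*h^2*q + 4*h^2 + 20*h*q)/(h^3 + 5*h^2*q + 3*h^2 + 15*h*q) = (h + 4)/(h + 3)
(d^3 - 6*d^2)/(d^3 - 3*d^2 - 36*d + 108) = d^2/(d^2 + 3*d - 18)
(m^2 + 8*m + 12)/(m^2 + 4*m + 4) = (m + 6)/(m + 2)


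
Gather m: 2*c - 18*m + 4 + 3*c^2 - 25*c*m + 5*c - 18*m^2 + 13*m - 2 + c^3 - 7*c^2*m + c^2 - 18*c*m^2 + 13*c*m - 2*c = c^3 + 4*c^2 + 5*c + m^2*(-18*c - 18) + m*(-7*c^2 - 12*c - 5) + 2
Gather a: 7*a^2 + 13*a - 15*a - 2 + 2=7*a^2 - 2*a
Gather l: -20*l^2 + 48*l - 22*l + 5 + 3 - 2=-20*l^2 + 26*l + 6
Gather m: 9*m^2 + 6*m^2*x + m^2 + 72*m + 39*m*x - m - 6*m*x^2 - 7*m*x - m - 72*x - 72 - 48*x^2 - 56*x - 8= m^2*(6*x + 10) + m*(-6*x^2 + 32*x + 70) - 48*x^2 - 128*x - 80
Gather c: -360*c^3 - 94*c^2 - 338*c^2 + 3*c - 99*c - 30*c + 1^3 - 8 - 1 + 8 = -360*c^3 - 432*c^2 - 126*c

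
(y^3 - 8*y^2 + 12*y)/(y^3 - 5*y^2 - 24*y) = (-y^2 + 8*y - 12)/(-y^2 + 5*y + 24)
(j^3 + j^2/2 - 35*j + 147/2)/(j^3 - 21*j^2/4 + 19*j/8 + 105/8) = 4*(j + 7)/(4*j + 5)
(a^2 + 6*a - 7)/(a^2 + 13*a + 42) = (a - 1)/(a + 6)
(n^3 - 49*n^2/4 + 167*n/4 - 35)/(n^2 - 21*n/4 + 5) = n - 7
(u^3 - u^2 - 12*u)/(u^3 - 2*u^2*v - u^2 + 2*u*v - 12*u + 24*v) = u/(u - 2*v)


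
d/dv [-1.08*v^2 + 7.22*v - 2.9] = 7.22 - 2.16*v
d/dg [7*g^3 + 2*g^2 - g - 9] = 21*g^2 + 4*g - 1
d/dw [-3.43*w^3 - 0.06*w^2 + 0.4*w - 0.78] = -10.29*w^2 - 0.12*w + 0.4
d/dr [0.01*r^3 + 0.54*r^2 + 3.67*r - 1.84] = 0.03*r^2 + 1.08*r + 3.67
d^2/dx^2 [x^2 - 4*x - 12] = 2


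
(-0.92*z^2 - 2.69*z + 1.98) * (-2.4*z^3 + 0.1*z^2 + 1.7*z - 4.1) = 2.208*z^5 + 6.364*z^4 - 6.585*z^3 - 0.602999999999999*z^2 + 14.395*z - 8.118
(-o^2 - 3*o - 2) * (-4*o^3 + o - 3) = 4*o^5 + 12*o^4 + 7*o^3 + 7*o + 6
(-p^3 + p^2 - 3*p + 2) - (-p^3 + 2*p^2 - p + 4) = -p^2 - 2*p - 2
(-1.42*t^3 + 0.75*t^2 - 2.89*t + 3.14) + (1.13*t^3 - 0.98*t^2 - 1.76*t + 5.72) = -0.29*t^3 - 0.23*t^2 - 4.65*t + 8.86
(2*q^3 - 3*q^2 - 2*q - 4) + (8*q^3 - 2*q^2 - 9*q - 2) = 10*q^3 - 5*q^2 - 11*q - 6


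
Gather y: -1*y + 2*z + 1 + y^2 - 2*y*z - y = y^2 + y*(-2*z - 2) + 2*z + 1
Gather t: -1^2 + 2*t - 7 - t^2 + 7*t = -t^2 + 9*t - 8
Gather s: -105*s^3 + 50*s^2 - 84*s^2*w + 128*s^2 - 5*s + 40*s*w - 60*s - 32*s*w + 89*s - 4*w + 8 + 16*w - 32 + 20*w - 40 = -105*s^3 + s^2*(178 - 84*w) + s*(8*w + 24) + 32*w - 64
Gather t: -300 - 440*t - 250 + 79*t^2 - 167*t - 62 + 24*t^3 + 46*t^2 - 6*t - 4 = 24*t^3 + 125*t^2 - 613*t - 616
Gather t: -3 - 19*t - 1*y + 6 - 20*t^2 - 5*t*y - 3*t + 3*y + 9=-20*t^2 + t*(-5*y - 22) + 2*y + 12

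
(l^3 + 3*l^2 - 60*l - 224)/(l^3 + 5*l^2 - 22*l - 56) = (l^2 - 4*l - 32)/(l^2 - 2*l - 8)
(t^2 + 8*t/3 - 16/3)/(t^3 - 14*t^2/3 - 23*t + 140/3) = (3*t - 4)/(3*t^2 - 26*t + 35)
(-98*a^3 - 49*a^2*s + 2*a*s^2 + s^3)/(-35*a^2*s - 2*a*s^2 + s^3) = (14*a^2 + 9*a*s + s^2)/(s*(5*a + s))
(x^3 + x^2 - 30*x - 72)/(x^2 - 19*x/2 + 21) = 2*(x^2 + 7*x + 12)/(2*x - 7)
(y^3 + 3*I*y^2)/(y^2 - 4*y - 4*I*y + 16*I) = y^2*(y + 3*I)/(y^2 - 4*y - 4*I*y + 16*I)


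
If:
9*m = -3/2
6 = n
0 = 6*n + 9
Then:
No Solution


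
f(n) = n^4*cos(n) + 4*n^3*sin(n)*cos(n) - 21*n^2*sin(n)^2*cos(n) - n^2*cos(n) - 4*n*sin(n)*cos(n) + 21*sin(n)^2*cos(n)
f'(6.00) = 2107.89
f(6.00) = 929.36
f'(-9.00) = 4746.20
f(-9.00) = -6725.57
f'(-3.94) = -241.35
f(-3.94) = 66.26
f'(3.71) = 282.64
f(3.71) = 3.32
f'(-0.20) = -5.47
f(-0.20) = 0.59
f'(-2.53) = 121.51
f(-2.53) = -23.38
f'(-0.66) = 1.65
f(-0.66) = 2.60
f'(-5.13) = -40.52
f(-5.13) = -102.53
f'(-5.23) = -273.84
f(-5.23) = -87.17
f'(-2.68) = 137.95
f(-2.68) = -43.13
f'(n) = -n^4*sin(n) - 4*n^3*sin(n)^2 + 4*n^3*cos(n)^2 + 4*n^3*cos(n) + 21*n^2*sin(n)^3 - 42*n^2*sin(n)*cos(n)^2 + 12*n^2*sin(n)*cos(n) + n^2*sin(n) - 42*n*sin(n)^2*cos(n) + 4*n*sin(n)^2 - 4*n*cos(n)^2 - 2*n*cos(n) - 21*sin(n)^3 + 42*sin(n)*cos(n)^2 - 4*sin(n)*cos(n)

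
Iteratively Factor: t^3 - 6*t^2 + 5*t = (t - 1)*(t^2 - 5*t) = t*(t - 1)*(t - 5)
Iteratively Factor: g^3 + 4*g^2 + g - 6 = (g + 3)*(g^2 + g - 2) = (g + 2)*(g + 3)*(g - 1)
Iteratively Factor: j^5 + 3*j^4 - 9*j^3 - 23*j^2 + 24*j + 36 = (j - 2)*(j^4 + 5*j^3 + j^2 - 21*j - 18) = (j - 2)*(j + 3)*(j^3 + 2*j^2 - 5*j - 6) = (j - 2)*(j + 3)^2*(j^2 - j - 2) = (j - 2)^2*(j + 3)^2*(j + 1)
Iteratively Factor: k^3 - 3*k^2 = (k)*(k^2 - 3*k) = k^2*(k - 3)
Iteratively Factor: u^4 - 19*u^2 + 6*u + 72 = (u - 3)*(u^3 + 3*u^2 - 10*u - 24) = (u - 3)*(u + 4)*(u^2 - u - 6) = (u - 3)^2*(u + 4)*(u + 2)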